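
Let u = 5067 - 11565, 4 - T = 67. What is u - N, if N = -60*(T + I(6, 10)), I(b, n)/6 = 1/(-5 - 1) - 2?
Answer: -11058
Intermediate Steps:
I(b, n) = -13 (I(b, n) = 6*(1/(-5 - 1) - 2) = 6*(1/(-6) - 2) = 6*(-1/6 - 2) = 6*(-13/6) = -13)
T = -63 (T = 4 - 1*67 = 4 - 67 = -63)
N = 4560 (N = -60*(-63 - 13) = -60*(-76) = 4560)
u = -6498
u - N = -6498 - 1*4560 = -6498 - 4560 = -11058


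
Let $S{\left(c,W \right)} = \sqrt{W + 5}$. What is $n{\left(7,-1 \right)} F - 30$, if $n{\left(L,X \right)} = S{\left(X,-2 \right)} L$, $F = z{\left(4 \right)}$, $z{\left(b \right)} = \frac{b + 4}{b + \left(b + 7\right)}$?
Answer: $-30 + \frac{56 \sqrt{3}}{15} \approx -23.534$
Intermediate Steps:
$z{\left(b \right)} = \frac{4 + b}{7 + 2 b}$ ($z{\left(b \right)} = \frac{4 + b}{b + \left(7 + b\right)} = \frac{4 + b}{7 + 2 b}$)
$F = \frac{8}{15}$ ($F = \frac{4 + 4}{7 + 2 \cdot 4} = \frac{1}{7 + 8} \cdot 8 = \frac{1}{15} \cdot 8 = \frac{8}{15} \approx 0.53333$)
$S{\left(c,W \right)} = \sqrt{5 + W}$
$n{\left(L,X \right)} = L \sqrt{3}$ ($n{\left(L,X \right)} = \sqrt{5 - 2} L = \sqrt{3} L = L \sqrt{3}$)
$n{\left(7,-1 \right)} F - 30 = 7 \sqrt{3} \cdot \frac{8}{15} - 30 = \frac{56 \sqrt{3}}{15} - 30 = -30 + \frac{56 \sqrt{3}}{15}$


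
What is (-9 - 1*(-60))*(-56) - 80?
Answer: -2936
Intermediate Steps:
(-9 - 1*(-60))*(-56) - 80 = (-9 + 60)*(-56) - 80 = 51*(-56) - 80 = -2856 - 80 = -2936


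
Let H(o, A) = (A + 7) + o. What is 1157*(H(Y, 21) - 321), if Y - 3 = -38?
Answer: -379496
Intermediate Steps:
Y = -35 (Y = 3 - 38 = -35)
H(o, A) = 7 + A + o (H(o, A) = (7 + A) + o = 7 + A + o)
1157*(H(Y, 21) - 321) = 1157*((7 + 21 - 35) - 321) = 1157*(-7 - 321) = 1157*(-328) = -379496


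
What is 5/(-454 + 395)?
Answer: -5/59 ≈ -0.084746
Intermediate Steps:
5/(-454 + 395) = 5/(-59) = -1/59*5 = -5/59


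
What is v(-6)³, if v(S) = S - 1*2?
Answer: -512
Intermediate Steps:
v(S) = -2 + S (v(S) = S - 2 = -2 + S)
v(-6)³ = (-2 - 6)³ = (-8)³ = -512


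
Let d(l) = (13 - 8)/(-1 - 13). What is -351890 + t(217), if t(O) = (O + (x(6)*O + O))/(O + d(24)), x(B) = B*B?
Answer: -1067166926/3033 ≈ -3.5185e+5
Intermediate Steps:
d(l) = -5/14 (d(l) = 5/(-14) = 5*(-1/14) = -5/14)
x(B) = B²
t(O) = 38*O/(-5/14 + O) (t(O) = (O + (6²*O + O))/(O - 5/14) = (O + (36*O + O))/(-5/14 + O) = (O + 37*O)/(-5/14 + O) = (38*O)/(-5/14 + O) = 38*O/(-5/14 + O))
-351890 + t(217) = -351890 + 532*217/(-5 + 14*217) = -351890 + 532*217/(-5 + 3038) = -351890 + 532*217/3033 = -351890 + 532*217*(1/3033) = -351890 + 115444/3033 = -1067166926/3033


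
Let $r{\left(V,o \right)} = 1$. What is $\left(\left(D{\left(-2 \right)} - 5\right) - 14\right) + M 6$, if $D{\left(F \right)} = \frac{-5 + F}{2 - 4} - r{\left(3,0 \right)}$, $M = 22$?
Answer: $\frac{231}{2} \approx 115.5$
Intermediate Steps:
$D{\left(F \right)} = \frac{3}{2} - \frac{F}{2}$ ($D{\left(F \right)} = \frac{-5 + F}{2 - 4} - 1 = \frac{-5 + F}{-2} - 1 = \left(-5 + F\right) \left(- \frac{1}{2}\right) - 1 = \left(\frac{5}{2} - \frac{F}{2}\right) - 1 = \frac{3}{2} - \frac{F}{2}$)
$\left(\left(D{\left(-2 \right)} - 5\right) - 14\right) + M 6 = \left(\left(\left(\frac{3}{2} - -1\right) - 5\right) - 14\right) + 22 \cdot 6 = \left(\left(\left(\frac{3}{2} + 1\right) - 5\right) - 14\right) + 132 = \left(\left(\frac{5}{2} - 5\right) - 14\right) + 132 = \left(- \frac{5}{2} - 14\right) + 132 = - \frac{33}{2} + 132 = \frac{231}{2}$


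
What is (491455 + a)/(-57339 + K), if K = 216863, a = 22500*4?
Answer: 581455/159524 ≈ 3.6449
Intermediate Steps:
a = 90000
(491455 + a)/(-57339 + K) = (491455 + 90000)/(-57339 + 216863) = 581455/159524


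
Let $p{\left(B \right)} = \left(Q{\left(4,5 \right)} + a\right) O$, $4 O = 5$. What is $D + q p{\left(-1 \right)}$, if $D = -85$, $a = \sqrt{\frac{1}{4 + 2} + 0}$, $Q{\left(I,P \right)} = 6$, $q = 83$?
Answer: $\frac{1075}{2} + \frac{415 \sqrt{6}}{24} \approx 579.86$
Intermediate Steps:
$a = \frac{\sqrt{6}}{6}$ ($a = \sqrt{\frac{1}{6} + 0} = \sqrt{\frac{1}{6}} = \frac{\sqrt{6}}{6} \approx 0.40825$)
$O = \frac{5}{4}$ ($O = \frac{1}{4} \cdot 5 = \frac{5}{4} \approx 1.25$)
$p{\left(B \right)} = \frac{15}{2} + \frac{5 \sqrt{6}}{24}$ ($p{\left(B \right)} = \left(6 + \frac{\sqrt{6}}{6}\right) \frac{5}{4} = \frac{15}{2} + \frac{5 \sqrt{6}}{24}$)
$D + q p{\left(-1 \right)} = -85 + 83 \left(\frac{15}{2} + \frac{5 \sqrt{6}}{24}\right) = -85 + \left(\frac{1245}{2} + \frac{415 \sqrt{6}}{24}\right) = \frac{1075}{2} + \frac{415 \sqrt{6}}{24}$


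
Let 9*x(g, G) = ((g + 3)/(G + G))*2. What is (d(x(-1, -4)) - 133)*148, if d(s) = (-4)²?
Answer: -17316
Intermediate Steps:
x(g, G) = (3 + g)/(9*G) (x(g, G) = (((g + 3)/(G + G))*2)/9 = (((3 + g)/((2*G)))*2)/9 = (((3 + g)*(1/(2*G)))*2)/9 = (((3 + g)/(2*G))*2)/9 = ((3 + g)/G)/9 = (3 + g)/(9*G))
d(s) = 16
(d(x(-1, -4)) - 133)*148 = (16 - 133)*148 = -117*148 = -17316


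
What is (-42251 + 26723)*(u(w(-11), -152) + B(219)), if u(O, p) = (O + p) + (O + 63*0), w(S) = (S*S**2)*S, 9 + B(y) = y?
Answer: -455591520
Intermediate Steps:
B(y) = -9 + y
w(S) = S**4 (w(S) = S**3*S = S**4)
u(O, p) = p + 2*O (u(O, p) = (O + p) + (O + 0) = (O + p) + O = p + 2*O)
(-42251 + 26723)*(u(w(-11), -152) + B(219)) = (-42251 + 26723)*((-152 + 2*(-11)**4) + (-9 + 219)) = -15528*((-152 + 2*14641) + 210) = -15528*((-152 + 29282) + 210) = -15528*(29130 + 210) = -15528*29340 = -455591520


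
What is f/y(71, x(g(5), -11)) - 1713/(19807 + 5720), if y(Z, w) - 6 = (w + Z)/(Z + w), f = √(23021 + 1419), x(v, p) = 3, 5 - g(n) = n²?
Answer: -571/8509 + 2*√6110/7 ≈ 22.266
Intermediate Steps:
g(n) = 5 - n²
f = 2*√6110 (f = √24440 = 2*√6110 ≈ 156.33)
y(Z, w) = 7 (y(Z, w) = 6 + (w + Z)/(Z + w) = 6 + (Z + w)/(Z + w) = 6 + 1 = 7)
f/y(71, x(g(5), -11)) - 1713/(19807 + 5720) = (2*√6110)/7 - 1713/(19807 + 5720) = (2*√6110)*(⅐) - 1713/25527 = 2*√6110/7 - 1713*1/25527 = 2*√6110/7 - 571/8509 = -571/8509 + 2*√6110/7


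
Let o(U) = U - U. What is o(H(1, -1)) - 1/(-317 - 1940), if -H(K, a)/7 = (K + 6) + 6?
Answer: 1/2257 ≈ 0.00044307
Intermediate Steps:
H(K, a) = -84 - 7*K (H(K, a) = -7*((K + 6) + 6) = -7*((6 + K) + 6) = -7*(12 + K) = -84 - 7*K)
o(U) = 0
o(H(1, -1)) - 1/(-317 - 1940) = 0 - 1/(-317 - 1940) = 0 - 1/(-2257) = 0 - 1*(-1/2257) = 0 + 1/2257 = 1/2257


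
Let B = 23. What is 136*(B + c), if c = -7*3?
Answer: 272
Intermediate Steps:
c = -21
136*(B + c) = 136*(23 - 21) = 136*2 = 272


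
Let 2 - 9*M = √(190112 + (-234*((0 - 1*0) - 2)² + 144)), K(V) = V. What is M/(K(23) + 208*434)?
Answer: 2/812655 - 2*√47330/812655 ≈ -0.00053296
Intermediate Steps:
M = 2/9 - 2*√47330/9 (M = 2/9 - √(190112 + (-234*((0 - 1*0) - 2)² + 144))/9 = 2/9 - √(190112 + (-234*((0 + 0) - 2)² + 144))/9 = 2/9 - √(190112 + (-234*(0 - 2)² + 144))/9 = 2/9 - √(190112 + (-234*(-2)² + 144))/9 = 2/9 - √(190112 + (-234*4 + 144))/9 = 2/9 - √(190112 + (-936 + 144))/9 = 2/9 - √(190112 - 792)/9 = 2/9 - 2*√47330/9 ≈ -48.123)
M/(K(23) + 208*434) = (2/9 - 2*√47330/9)/(23 + 208*434) = (2/9 - 2*√47330/9)/(23 + 90272) = (2/9 - 2*√47330/9)/90295 = (2/9 - 2*√47330/9)*(1/90295) = 2/812655 - 2*√47330/812655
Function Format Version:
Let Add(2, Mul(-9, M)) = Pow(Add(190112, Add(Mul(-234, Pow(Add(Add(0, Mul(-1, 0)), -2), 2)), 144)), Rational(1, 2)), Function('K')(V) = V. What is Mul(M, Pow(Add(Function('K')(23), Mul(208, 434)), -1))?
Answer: Add(Rational(2, 812655), Mul(Rational(-2, 812655), Pow(47330, Rational(1, 2)))) ≈ -0.00053296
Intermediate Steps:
M = Add(Rational(2, 9), Mul(Rational(-2, 9), Pow(47330, Rational(1, 2)))) (M = Add(Rational(2, 9), Mul(Rational(-1, 9), Pow(Add(190112, Add(Mul(-234, Pow(Add(Add(0, Mul(-1, 0)), -2), 2)), 144)), Rational(1, 2)))) = Add(Rational(2, 9), Mul(Rational(-1, 9), Pow(Add(190112, Add(Mul(-234, Pow(Add(Add(0, 0), -2), 2)), 144)), Rational(1, 2)))) = Add(Rational(2, 9), Mul(Rational(-1, 9), Pow(Add(190112, Add(Mul(-234, Pow(Add(0, -2), 2)), 144)), Rational(1, 2)))) = Add(Rational(2, 9), Mul(Rational(-1, 9), Pow(Add(190112, Add(Mul(-234, Pow(-2, 2)), 144)), Rational(1, 2)))) = Add(Rational(2, 9), Mul(Rational(-1, 9), Pow(Add(190112, Add(Mul(-234, 4), 144)), Rational(1, 2)))) = Add(Rational(2, 9), Mul(Rational(-1, 9), Pow(Add(190112, Add(-936, 144)), Rational(1, 2)))) = Add(Rational(2, 9), Mul(Rational(-1, 9), Pow(Add(190112, -792), Rational(1, 2)))) = Add(Rational(2, 9), Mul(Rational(-1, 9), Pow(189320, Rational(1, 2)))) = Add(Rational(2, 9), Mul(Rational(-1, 9), Mul(2, Pow(47330, Rational(1, 2))))) = Add(Rational(2, 9), Mul(Rational(-2, 9), Pow(47330, Rational(1, 2)))) ≈ -48.123)
Mul(M, Pow(Add(Function('K')(23), Mul(208, 434)), -1)) = Mul(Add(Rational(2, 9), Mul(Rational(-2, 9), Pow(47330, Rational(1, 2)))), Pow(Add(23, Mul(208, 434)), -1)) = Mul(Add(Rational(2, 9), Mul(Rational(-2, 9), Pow(47330, Rational(1, 2)))), Pow(Add(23, 90272), -1)) = Mul(Add(Rational(2, 9), Mul(Rational(-2, 9), Pow(47330, Rational(1, 2)))), Pow(90295, -1)) = Mul(Add(Rational(2, 9), Mul(Rational(-2, 9), Pow(47330, Rational(1, 2)))), Rational(1, 90295)) = Add(Rational(2, 812655), Mul(Rational(-2, 812655), Pow(47330, Rational(1, 2))))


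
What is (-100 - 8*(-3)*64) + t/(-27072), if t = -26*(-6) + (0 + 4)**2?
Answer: 9718805/6768 ≈ 1436.0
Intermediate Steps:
t = 172 (t = 156 + 4**2 = 156 + 16 = 172)
(-100 - 8*(-3)*64) + t/(-27072) = (-100 - 8*(-3)*64) + 172/(-27072) = (-100 + 24*64) + 172*(-1/27072) = (-100 + 1536) - 43/6768 = 1436 - 43/6768 = 9718805/6768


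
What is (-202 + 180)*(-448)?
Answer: 9856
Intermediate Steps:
(-202 + 180)*(-448) = -22*(-448) = 9856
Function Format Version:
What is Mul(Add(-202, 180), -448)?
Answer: 9856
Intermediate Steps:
Mul(Add(-202, 180), -448) = Mul(-22, -448) = 9856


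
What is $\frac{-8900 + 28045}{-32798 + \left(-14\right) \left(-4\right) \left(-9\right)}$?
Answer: $- \frac{19145}{33302} \approx -0.57489$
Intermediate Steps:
$\frac{-8900 + 28045}{-32798 + \left(-14\right) \left(-4\right) \left(-9\right)} = \frac{19145}{-32798 + 56 \left(-9\right)} = \frac{19145}{-32798 - 504} = \frac{19145}{-33302} = 19145 \left(- \frac{1}{33302}\right) = - \frac{19145}{33302}$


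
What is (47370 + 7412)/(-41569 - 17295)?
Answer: -2107/2264 ≈ -0.93065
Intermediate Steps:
(47370 + 7412)/(-41569 - 17295) = 54782/(-58864) = 54782*(-1/58864) = -2107/2264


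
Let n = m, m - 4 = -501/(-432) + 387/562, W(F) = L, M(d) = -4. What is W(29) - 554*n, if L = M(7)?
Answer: -65632147/20232 ≈ -3244.0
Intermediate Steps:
L = -4
W(F) = -4
m = 236647/40464 (m = 4 + (-501/(-432) + 387/562) = 4 + (-501*(-1/432) + 387*(1/562)) = 4 + (167/144 + 387/562) = 4 + 74791/40464 = 236647/40464 ≈ 5.8483)
n = 236647/40464 ≈ 5.8483
W(29) - 554*n = -4 - 554*236647/40464 = -4 - 65551219/20232 = -65632147/20232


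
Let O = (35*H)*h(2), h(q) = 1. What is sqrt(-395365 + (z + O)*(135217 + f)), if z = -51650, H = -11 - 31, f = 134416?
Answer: 5*I*sqrt(572932013) ≈ 1.1968e+5*I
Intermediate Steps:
H = -42
O = -1470 (O = (35*(-42))*1 = -1470*1 = -1470)
sqrt(-395365 + (z + O)*(135217 + f)) = sqrt(-395365 + (-51650 - 1470)*(135217 + 134416)) = sqrt(-395365 - 53120*269633) = sqrt(-395365 - 14322904960) = sqrt(-14323300325) = 5*I*sqrt(572932013)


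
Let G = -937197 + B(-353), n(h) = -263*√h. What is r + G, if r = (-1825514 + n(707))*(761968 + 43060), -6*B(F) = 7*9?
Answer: -2939181643199/2 - 211722364*√707 ≈ -1.4752e+12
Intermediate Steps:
B(F) = -21/2 (B(F) = -7*9/6 = -⅙*63 = -21/2)
r = -1469589884392 - 211722364*√707 (r = (-1825514 - 263*√707)*(761968 + 43060) = (-1825514 - 263*√707)*805028 = -1469589884392 - 211722364*√707 ≈ -1.4752e+12)
G = -1874415/2 (G = -937197 - 21/2 = -1874415/2 ≈ -9.3721e+5)
r + G = (-1469589884392 - 211722364*√707) - 1874415/2 = -2939181643199/2 - 211722364*√707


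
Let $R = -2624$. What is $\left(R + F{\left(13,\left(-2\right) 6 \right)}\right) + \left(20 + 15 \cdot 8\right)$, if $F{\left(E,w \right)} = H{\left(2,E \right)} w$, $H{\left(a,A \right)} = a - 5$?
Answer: $-2448$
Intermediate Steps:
$H{\left(a,A \right)} = -5 + a$
$F{\left(E,w \right)} = - 3 w$ ($F{\left(E,w \right)} = \left(-5 + 2\right) w = - 3 w$)
$\left(R + F{\left(13,\left(-2\right) 6 \right)}\right) + \left(20 + 15 \cdot 8\right) = \left(-2624 - 3 \left(\left(-2\right) 6\right)\right) + \left(20 + 15 \cdot 8\right) = \left(-2624 - -36\right) + \left(20 + 120\right) = \left(-2624 + 36\right) + 140 = -2588 + 140 = -2448$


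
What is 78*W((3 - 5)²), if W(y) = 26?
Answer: 2028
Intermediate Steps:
78*W((3 - 5)²) = 78*26 = 2028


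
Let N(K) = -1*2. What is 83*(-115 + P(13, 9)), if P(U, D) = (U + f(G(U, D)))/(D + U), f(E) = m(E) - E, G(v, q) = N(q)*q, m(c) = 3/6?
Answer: -414751/44 ≈ -9426.2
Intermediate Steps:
N(K) = -2
m(c) = ½ (m(c) = 3*(⅙) = ½)
G(v, q) = -2*q
f(E) = ½ - E
P(U, D) = (½ + U + 2*D)/(D + U) (P(U, D) = (U + (½ - (-2)*D))/(D + U) = (U + (½ + 2*D))/(D + U) = (½ + U + 2*D)/(D + U))
83*(-115 + P(13, 9)) = 83*(-115 + (½ + 13 + 2*9)/(9 + 13)) = 83*(-115 + (½ + 13 + 18)/22) = 83*(-115 + (1/22)*(63/2)) = 83*(-115 + 63/44) = 83*(-4997/44) = -414751/44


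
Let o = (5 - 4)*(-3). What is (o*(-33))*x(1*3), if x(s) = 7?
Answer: 693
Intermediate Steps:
o = -3 (o = 1*(-3) = -3)
(o*(-33))*x(1*3) = -3*(-33)*7 = 99*7 = 693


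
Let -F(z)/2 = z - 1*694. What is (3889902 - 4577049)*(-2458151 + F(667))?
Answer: 1689073979259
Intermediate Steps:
F(z) = 1388 - 2*z (F(z) = -2*(z - 1*694) = -2*(z - 694) = -2*(-694 + z) = 1388 - 2*z)
(3889902 - 4577049)*(-2458151 + F(667)) = (3889902 - 4577049)*(-2458151 + (1388 - 2*667)) = -687147*(-2458151 + (1388 - 1334)) = -687147*(-2458151 + 54) = -687147*(-2458097) = 1689073979259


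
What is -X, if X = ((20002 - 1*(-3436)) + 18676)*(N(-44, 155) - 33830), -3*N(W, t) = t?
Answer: 1426892510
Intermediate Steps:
N(W, t) = -t/3
X = -1426892510 (X = ((20002 - 1*(-3436)) + 18676)*(-⅓*155 - 33830) = ((20002 + 3436) + 18676)*(-155/3 - 33830) = (23438 + 18676)*(-101645/3) = 42114*(-101645/3) = -1426892510)
-X = -1*(-1426892510) = 1426892510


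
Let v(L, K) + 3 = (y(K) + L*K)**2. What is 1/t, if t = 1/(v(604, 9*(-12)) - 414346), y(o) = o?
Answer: 4268901251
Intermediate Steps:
v(L, K) = -3 + (K + K*L)**2 (v(L, K) = -3 + (K + L*K)**2 = -3 + (K + K*L)**2)
t = 1/4268901251 (t = 1/((-3 + (9*(-12))**2*(1 + 604)**2) - 414346) = 1/((-3 + (-108)**2*605**2) - 414346) = 1/((-3 + 11664*366025) - 414346) = 1/((-3 + 4269315600) - 414346) = 1/(4269315597 - 414346) = 1/4268901251 ≈ 2.3425e-10)
1/t = 1/(1/4268901251) = 4268901251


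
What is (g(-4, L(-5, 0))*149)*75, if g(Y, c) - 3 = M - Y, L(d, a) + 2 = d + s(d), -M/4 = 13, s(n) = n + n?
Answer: -502875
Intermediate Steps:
s(n) = 2*n
M = -52 (M = -4*13 = -52)
L(d, a) = -2 + 3*d (L(d, a) = -2 + (d + 2*d) = -2 + 3*d)
g(Y, c) = -49 - Y (g(Y, c) = 3 + (-52 - Y) = -49 - Y)
(g(-4, L(-5, 0))*149)*75 = ((-49 - 1*(-4))*149)*75 = ((-49 + 4)*149)*75 = -45*149*75 = -6705*75 = -502875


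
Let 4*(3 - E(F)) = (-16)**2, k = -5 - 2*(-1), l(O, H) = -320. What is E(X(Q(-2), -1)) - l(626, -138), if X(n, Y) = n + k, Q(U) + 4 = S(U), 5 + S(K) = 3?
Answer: 259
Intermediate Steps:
S(K) = -2 (S(K) = -5 + 3 = -2)
k = -3 (k = -5 + 2 = -3)
Q(U) = -6 (Q(U) = -4 - 2 = -6)
X(n, Y) = -3 + n (X(n, Y) = n - 3 = -3 + n)
E(F) = -61 (E(F) = 3 - 1/4*(-16)**2 = 3 - 1/4*256 = 3 - 64 = -61)
E(X(Q(-2), -1)) - l(626, -138) = -61 - 1*(-320) = -61 + 320 = 259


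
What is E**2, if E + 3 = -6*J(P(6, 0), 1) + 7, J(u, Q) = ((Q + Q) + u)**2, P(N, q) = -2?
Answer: 16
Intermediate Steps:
J(u, Q) = (u + 2*Q)**2 (J(u, Q) = (2*Q + u)**2 = (u + 2*Q)**2)
E = 4 (E = -3 + (-6*(-2 + 2*1)**2 + 7) = -3 + (-6*(-2 + 2)**2 + 7) = -3 + (-6*0**2 + 7) = -3 + (-6*0 + 7) = -3 + (0 + 7) = -3 + 7 = 4)
E**2 = 4**2 = 16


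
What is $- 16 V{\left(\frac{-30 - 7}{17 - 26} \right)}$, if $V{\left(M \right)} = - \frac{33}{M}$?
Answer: $\frac{4752}{37} \approx 128.43$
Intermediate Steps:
$- 16 V{\left(\frac{-30 - 7}{17 - 26} \right)} = - 16 \left(- \frac{33}{\left(-30 - 7\right) \frac{1}{17 - 26}}\right) = - 16 \left(- \frac{33}{\left(-37\right) \frac{1}{-9}}\right) = - 16 \left(- \frac{33}{\left(-37\right) \left(- \frac{1}{9}\right)}\right) = - 16 \left(- \frac{33}{\frac{37}{9}}\right) = - 16 \left(\left(-33\right) \frac{9}{37}\right) = \left(-16\right) \left(- \frac{297}{37}\right) = \frac{4752}{37}$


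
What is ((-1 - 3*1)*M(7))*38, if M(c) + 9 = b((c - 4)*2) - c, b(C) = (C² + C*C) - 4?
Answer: -7904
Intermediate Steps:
b(C) = -4 + 2*C² (b(C) = (C² + C²) - 4 = 2*C² - 4 = -4 + 2*C²)
M(c) = -13 - c + 2*(-8 + 2*c)² (M(c) = -9 + ((-4 + 2*((c - 4)*2)²) - c) = -9 + ((-4 + 2*((-4 + c)*2)²) - c) = -9 + ((-4 + 2*(-8 + 2*c)²) - c) = -9 + (-4 - c + 2*(-8 + 2*c)²) = -13 - c + 2*(-8 + 2*c)²)
((-1 - 3*1)*M(7))*38 = ((-1 - 3*1)*(-13 - 1*7 + 8*(-4 + 7)²))*38 = ((-1 - 3)*(-13 - 7 + 8*3²))*38 = -4*(-13 - 7 + 8*9)*38 = -4*(-13 - 7 + 72)*38 = -4*52*38 = -208*38 = -7904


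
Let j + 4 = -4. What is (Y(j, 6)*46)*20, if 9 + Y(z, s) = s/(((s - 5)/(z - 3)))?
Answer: -69000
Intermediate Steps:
j = -8 (j = -4 - 4 = -8)
Y(z, s) = -9 + s*(-3 + z)/(-5 + s) (Y(z, s) = -9 + s/(((s - 5)/(z - 3))) = -9 + s/(((-5 + s)/(-3 + z))) = -9 + s*((-3 + z)/(-5 + s)) = -9 + s*(-3 + z)/(-5 + s))
(Y(j, 6)*46)*20 = (((45 - 12*6 + 6*(-8))/(-5 + 6))*46)*20 = (((45 - 72 - 48)/1)*46)*20 = ((1*(-75))*46)*20 = -75*46*20 = -3450*20 = -69000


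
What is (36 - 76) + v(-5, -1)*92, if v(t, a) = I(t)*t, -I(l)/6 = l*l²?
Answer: -345040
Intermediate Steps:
I(l) = -6*l³ (I(l) = -6*l*l² = -6*l³)
v(t, a) = -6*t⁴ (v(t, a) = (-6*t³)*t = -6*t⁴)
(36 - 76) + v(-5, -1)*92 = (36 - 76) - 6*(-5)⁴*92 = -40 - 6*625*92 = -40 - 3750*92 = -40 - 345000 = -345040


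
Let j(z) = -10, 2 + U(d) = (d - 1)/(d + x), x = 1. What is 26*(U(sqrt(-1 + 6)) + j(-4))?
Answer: -273 - 13*sqrt(5) ≈ -302.07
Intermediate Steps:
U(d) = -2 + (-1 + d)/(1 + d) (U(d) = -2 + (d - 1)/(d + 1) = -2 + (-1 + d)/(1 + d))
26*(U(sqrt(-1 + 6)) + j(-4)) = 26*((-3 - sqrt(-1 + 6))/(1 + sqrt(-1 + 6)) - 10) = 26*((-3 - sqrt(5))/(1 + sqrt(5)) - 10) = 26*(-10 + (-3 - sqrt(5))/(1 + sqrt(5))) = -260 + 26*(-3 - sqrt(5))/(1 + sqrt(5))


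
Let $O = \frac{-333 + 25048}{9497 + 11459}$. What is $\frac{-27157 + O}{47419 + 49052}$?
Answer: $- \frac{189692459}{673882092} \approx -0.28149$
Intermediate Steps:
$O = \frac{24715}{20956} \approx 1.1794$
$\frac{-27157 + O}{47419 + 49052} = \frac{-27157 + \frac{24715}{20956}}{47419 + 49052} = - \frac{569077377}{20956 \cdot 96471} = \left(- \frac{569077377}{20956}\right) \frac{1}{96471} = - \frac{189692459}{673882092}$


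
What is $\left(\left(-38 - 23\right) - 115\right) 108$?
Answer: $-19008$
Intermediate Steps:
$\left(\left(-38 - 23\right) - 115\right) 108 = \left(-61 - 115\right) 108 = \left(-176\right) 108 = -19008$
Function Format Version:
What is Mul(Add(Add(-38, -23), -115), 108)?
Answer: -19008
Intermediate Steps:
Mul(Add(Add(-38, -23), -115), 108) = Mul(Add(-61, -115), 108) = Mul(-176, 108) = -19008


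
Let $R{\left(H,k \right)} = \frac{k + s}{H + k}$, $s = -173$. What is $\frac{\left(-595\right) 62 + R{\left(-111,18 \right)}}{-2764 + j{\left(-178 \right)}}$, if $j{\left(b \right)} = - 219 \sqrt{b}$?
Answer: $\frac{152939030}{24265131} - \frac{8078545 i \sqrt{178}}{16176754} \approx 6.3028 - 6.6627 i$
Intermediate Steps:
$R{\left(H,k \right)} = \frac{-173 + k}{H + k}$ ($R{\left(H,k \right)} = \frac{k - 173}{H + k} = \frac{-173 + k}{H + k}$)
$\frac{\left(-595\right) 62 + R{\left(-111,18 \right)}}{-2764 + j{\left(-178 \right)}} = \frac{\left(-595\right) 62 + \frac{-173 + 18}{-111 + 18}}{-2764 - 219 \sqrt{-178}} = \frac{-36890 + \frac{1}{-93} \left(-155\right)}{-2764 - 219 i \sqrt{178}} = \frac{-36890 - - \frac{5}{3}}{-2764 - 219 i \sqrt{178}} = \frac{-36890 + \frac{5}{3}}{-2764 - 219 i \sqrt{178}} = - \frac{110665}{3 \left(-2764 - 219 i \sqrt{178}\right)}$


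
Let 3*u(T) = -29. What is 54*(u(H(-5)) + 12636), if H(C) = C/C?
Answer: 681822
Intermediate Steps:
H(C) = 1
u(T) = -29/3 (u(T) = (1/3)*(-29) = -29/3)
54*(u(H(-5)) + 12636) = 54*(-29/3 + 12636) = 54*(37879/3) = 681822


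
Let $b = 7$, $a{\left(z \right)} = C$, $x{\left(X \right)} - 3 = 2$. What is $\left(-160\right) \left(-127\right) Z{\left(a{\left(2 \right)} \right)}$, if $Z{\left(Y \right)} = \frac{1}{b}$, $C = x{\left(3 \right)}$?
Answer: $\frac{20320}{7} \approx 2902.9$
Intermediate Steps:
$x{\left(X \right)} = 5$ ($x{\left(X \right)} = 3 + 2 = 5$)
$C = 5$
$a{\left(z \right)} = 5$
$Z{\left(Y \right)} = \frac{1}{7}$
$\left(-160\right) \left(-127\right) Z{\left(a{\left(2 \right)} \right)} = \left(-160\right) \left(-127\right) \frac{1}{7} = 20320 \cdot \frac{1}{7} = \frac{20320}{7}$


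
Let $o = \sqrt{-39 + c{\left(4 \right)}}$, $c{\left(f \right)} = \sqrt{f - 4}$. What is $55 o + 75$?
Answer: $75 + 55 i \sqrt{39} \approx 75.0 + 343.48 i$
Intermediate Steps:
$c{\left(f \right)} = \sqrt{-4 + f}$
$o = i \sqrt{39}$ ($o = \sqrt{-39 + \sqrt{-4 + 4}} = \sqrt{-39 + \sqrt{0}} = \sqrt{-39 + 0} = \sqrt{-39} = i \sqrt{39} \approx 6.245 i$)
$55 o + 75 = 55 i \sqrt{39} + 75 = 75 + 55 i \sqrt{39}$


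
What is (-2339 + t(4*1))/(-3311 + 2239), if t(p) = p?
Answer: 2335/1072 ≈ 2.1782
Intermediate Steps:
(-2339 + t(4*1))/(-3311 + 2239) = (-2339 + 4*1)/(-3311 + 2239) = (-2339 + 4)/(-1072) = -2335*(-1/1072) = 2335/1072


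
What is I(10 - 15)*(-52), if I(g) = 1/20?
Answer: -13/5 ≈ -2.6000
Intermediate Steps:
I(g) = 1/20
I(10 - 15)*(-52) = (1/20)*(-52) = -13/5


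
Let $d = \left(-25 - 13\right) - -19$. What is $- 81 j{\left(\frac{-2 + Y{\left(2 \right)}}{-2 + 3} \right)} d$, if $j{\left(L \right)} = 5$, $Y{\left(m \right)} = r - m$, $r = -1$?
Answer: $7695$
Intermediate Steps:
$Y{\left(m \right)} = -1 - m$
$d = -19$ ($d = \left(-25 - 13\right) + 19 = -38 + 19 = -19$)
$- 81 j{\left(\frac{-2 + Y{\left(2 \right)}}{-2 + 3} \right)} d = \left(-81\right) 5 \left(-19\right) = \left(-405\right) \left(-19\right) = 7695$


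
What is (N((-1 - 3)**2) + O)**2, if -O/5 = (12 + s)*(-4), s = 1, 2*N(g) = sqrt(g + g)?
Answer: 67608 + 1040*sqrt(2) ≈ 69079.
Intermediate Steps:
N(g) = sqrt(2)*sqrt(g)/2 (N(g) = sqrt(g + g)/2 = sqrt(2*g)/2 = (sqrt(2)*sqrt(g))/2 = sqrt(2)*sqrt(g)/2)
O = 260 (O = -5*(12 + 1)*(-4) = -65*(-4) = -5*(-52) = 260)
(N((-1 - 3)**2) + O)**2 = (sqrt(2)*sqrt((-1 - 3)**2)/2 + 260)**2 = (sqrt(2)*sqrt((-4)**2)/2 + 260)**2 = (sqrt(2)*sqrt(16)/2 + 260)**2 = ((1/2)*sqrt(2)*4 + 260)**2 = (2*sqrt(2) + 260)**2 = (260 + 2*sqrt(2))**2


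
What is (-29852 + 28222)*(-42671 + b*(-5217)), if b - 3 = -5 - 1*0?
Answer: 52546310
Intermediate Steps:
b = -2 (b = 3 + (-5 - 1*0) = 3 + (-5 + 0) = 3 - 5 = -2)
(-29852 + 28222)*(-42671 + b*(-5217)) = (-29852 + 28222)*(-42671 - 2*(-5217)) = -1630*(-42671 + 10434) = -1630*(-32237) = 52546310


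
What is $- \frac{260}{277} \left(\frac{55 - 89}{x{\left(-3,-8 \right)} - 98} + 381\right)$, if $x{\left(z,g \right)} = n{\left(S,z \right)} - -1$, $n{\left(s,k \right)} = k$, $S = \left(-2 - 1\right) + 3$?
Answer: $- \frac{495742}{1385} \approx -357.94$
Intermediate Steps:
$S = 0$ ($S = -3 + 3 = 0$)
$x{\left(z,g \right)} = 1 + z$ ($x{\left(z,g \right)} = z - -1 = z + 1 = 1 + z$)
$- \frac{260}{277} \left(\frac{55 - 89}{x{\left(-3,-8 \right)} - 98} + 381\right) = - \frac{260}{277} \left(\frac{55 - 89}{\left(1 - 3\right) - 98} + 381\right) = \left(-260\right) \frac{1}{277} \left(- \frac{34}{-2 - 98} + 381\right) = - \frac{260 \left(- \frac{34}{-100} + 381\right)}{277} = - \frac{260 \left(\left(-34\right) \left(- \frac{1}{100}\right) + 381\right)}{277} = - \frac{260 \left(\frac{17}{50} + 381\right)}{277} = \left(- \frac{260}{277}\right) \frac{19067}{50} = - \frac{495742}{1385}$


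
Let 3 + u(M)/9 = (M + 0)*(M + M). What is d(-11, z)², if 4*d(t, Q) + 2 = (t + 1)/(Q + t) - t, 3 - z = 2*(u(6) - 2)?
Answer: 1968409/388129 ≈ 5.0715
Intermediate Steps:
u(M) = -27 + 18*M² (u(M) = -27 + 9*((M + 0)*(M + M)) = -27 + 9*(M*(2*M)) = -27 + 9*(2*M²) = -27 + 18*M²)
z = -1235 (z = 3 - 2*((-27 + 18*6²) - 2) = 3 - 2*((-27 + 18*36) - 2) = 3 - 2*((-27 + 648) - 2) = 3 - 2*(621 - 2) = 3 - 2*619 = 3 - 1*1238 = 3 - 1238 = -1235)
d(t, Q) = -½ - t/4 + (1 + t)/(4*(Q + t)) (d(t, Q) = -½ + ((t + 1)/(Q + t) - t)/4 = -½ + ((1 + t)/(Q + t) - t)/4 = -½ + (-t + (1 + t)/(Q + t))/4 = -½ + (-t/4 + (1 + t)/(4*(Q + t))) = -½ - t/4 + (1 + t)/(4*(Q + t)))
d(-11, z)² = ((1 - 1*(-11) - 1*(-11)² - 2*(-1235) - 1*(-1235)*(-11))/(4*(-1235 - 11)))² = ((¼)*(1 + 11 - 1*121 + 2470 - 13585)/(-1246))² = ((¼)*(-1/1246)*(1 + 11 - 121 + 2470 - 13585))² = ((¼)*(-1/1246)*(-11224))² = (1403/623)² = 1968409/388129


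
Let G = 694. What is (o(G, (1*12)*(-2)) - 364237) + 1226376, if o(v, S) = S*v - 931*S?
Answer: 867827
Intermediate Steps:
o(v, S) = -931*S + S*v
(o(G, (1*12)*(-2)) - 364237) + 1226376 = (((1*12)*(-2))*(-931 + 694) - 364237) + 1226376 = ((12*(-2))*(-237) - 364237) + 1226376 = (-24*(-237) - 364237) + 1226376 = (5688 - 364237) + 1226376 = -358549 + 1226376 = 867827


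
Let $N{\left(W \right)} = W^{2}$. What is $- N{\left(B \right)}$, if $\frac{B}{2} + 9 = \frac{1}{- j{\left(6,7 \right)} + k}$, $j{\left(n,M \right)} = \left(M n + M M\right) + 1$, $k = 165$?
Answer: $- \frac{1721344}{5329} \approx -323.01$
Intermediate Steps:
$j{\left(n,M \right)} = 1 + M^{2} + M n$ ($j{\left(n,M \right)} = \left(M n + M^{2}\right) + 1 = \left(M^{2} + M n\right) + 1 = 1 + M^{2} + M n$)
$B = - \frac{1312}{73}$ ($B = -18 + \frac{2}{- (1 + 7^{2} + 7 \cdot 6) + 165} = -18 + \frac{2}{- (1 + 49 + 42) + 165} = -18 + \frac{2}{\left(-1\right) 92 + 165} = -18 + \frac{2}{-92 + 165} = -18 + \frac{2}{73} = - \frac{1312}{73} \approx -17.973$)
$- N{\left(B \right)} = - \left(- \frac{1312}{73}\right)^{2} = \left(-1\right) \frac{1721344}{5329} = - \frac{1721344}{5329}$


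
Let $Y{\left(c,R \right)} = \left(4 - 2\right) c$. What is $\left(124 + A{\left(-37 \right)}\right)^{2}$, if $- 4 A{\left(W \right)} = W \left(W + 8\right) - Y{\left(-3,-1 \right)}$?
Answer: $\frac{339889}{16} \approx 21243.0$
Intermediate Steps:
$Y{\left(c,R \right)} = 2 c$
$A{\left(W \right)} = - \frac{3}{2} - \frac{W \left(8 + W\right)}{4}$ ($A{\left(W \right)} = - \frac{W \left(W + 8\right) - 2 \left(-3\right)}{4} = - \frac{W \left(8 + W\right) - -6}{4} = - \frac{W \left(8 + W\right) + 6}{4} = - \frac{6 + W \left(8 + W\right)}{4} = - \frac{3}{2} - \frac{W \left(8 + W\right)}{4}$)
$\left(124 + A{\left(-37 \right)}\right)^{2} = \left(124 - \left(- \frac{145}{2} + \frac{1369}{4}\right)\right)^{2} = \left(124 - \frac{1079}{4}\right)^{2} = \left(- \frac{583}{4}\right)^{2} = \frac{339889}{16}$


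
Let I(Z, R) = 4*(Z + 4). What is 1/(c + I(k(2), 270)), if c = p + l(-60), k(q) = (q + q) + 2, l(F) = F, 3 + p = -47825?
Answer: -1/47848 ≈ -2.0900e-5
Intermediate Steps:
p = -47828 (p = -3 - 47825 = -47828)
k(q) = 2 + 2*q (k(q) = 2*q + 2 = 2 + 2*q)
I(Z, R) = 16 + 4*Z (I(Z, R) = 4*(4 + Z) = 16 + 4*Z)
c = -47888 (c = -47828 - 60 = -47888)
1/(c + I(k(2), 270)) = 1/(-47888 + (16 + 4*(2 + 2*2))) = 1/(-47888 + (16 + 4*(2 + 4))) = 1/(-47888 + (16 + 4*6)) = 1/(-47888 + (16 + 24)) = 1/(-47888 + 40) = 1/(-47848) = -1/47848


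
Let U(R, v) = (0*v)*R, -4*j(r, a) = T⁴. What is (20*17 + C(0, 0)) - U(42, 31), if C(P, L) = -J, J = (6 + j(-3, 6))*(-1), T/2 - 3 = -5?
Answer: 282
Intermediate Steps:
T = -4 (T = 6 + 2*(-5) = 6 - 10 = -4)
j(r, a) = -64 (j(r, a) = -¼*(-4)⁴ = -¼*256 = -64)
U(R, v) = 0 (U(R, v) = 0*R = 0)
J = 58 (J = (6 - 64)*(-1) = -58*(-1) = 58)
C(P, L) = -58 (C(P, L) = -1*58 = -58)
(20*17 + C(0, 0)) - U(42, 31) = (20*17 - 58) - 1*0 = (340 - 58) + 0 = 282 + 0 = 282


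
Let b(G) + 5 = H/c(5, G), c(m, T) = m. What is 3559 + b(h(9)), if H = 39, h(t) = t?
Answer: 17809/5 ≈ 3561.8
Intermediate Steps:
b(G) = 14/5 (b(G) = -5 + 39/5 = 14/5)
3559 + b(h(9)) = 3559 + 14/5 = 17809/5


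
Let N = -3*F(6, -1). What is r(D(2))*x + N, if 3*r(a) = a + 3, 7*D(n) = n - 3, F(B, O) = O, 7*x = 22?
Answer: 881/147 ≈ 5.9932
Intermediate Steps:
x = 22/7 (x = (⅐)*22 = 22/7 ≈ 3.1429)
D(n) = -3/7 + n/7 (D(n) = (n - 3)/7 = (-3 + n)/7 = -3/7 + n/7)
N = 3 (N = -3*(-1) = 3)
r(a) = 1 + a/3 (r(a) = (a + 3)/3 = (3 + a)/3 = 1 + a/3)
r(D(2))*x + N = (1 + (-3/7 + (⅐)*2)/3)*(22/7) + 3 = (1 + (-3/7 + 2/7)/3)*(22/7) + 3 = (1 + (⅓)*(-⅐))*(22/7) + 3 = (1 - 1/21)*(22/7) + 3 = (20/21)*(22/7) + 3 = 440/147 + 3 = 881/147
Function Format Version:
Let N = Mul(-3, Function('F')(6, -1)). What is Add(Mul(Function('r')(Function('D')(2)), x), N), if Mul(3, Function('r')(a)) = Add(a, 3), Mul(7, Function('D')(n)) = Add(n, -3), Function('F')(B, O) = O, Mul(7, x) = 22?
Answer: Rational(881, 147) ≈ 5.9932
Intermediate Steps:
x = Rational(22, 7) (x = Mul(Rational(1, 7), 22) = Rational(22, 7) ≈ 3.1429)
Function('D')(n) = Add(Rational(-3, 7), Mul(Rational(1, 7), n)) (Function('D')(n) = Mul(Rational(1, 7), Add(n, -3)) = Mul(Rational(1, 7), Add(-3, n)) = Add(Rational(-3, 7), Mul(Rational(1, 7), n)))
N = 3 (N = Mul(-3, -1) = 3)
Function('r')(a) = Add(1, Mul(Rational(1, 3), a)) (Function('r')(a) = Mul(Rational(1, 3), Add(a, 3)) = Mul(Rational(1, 3), Add(3, a)) = Add(1, Mul(Rational(1, 3), a)))
Add(Mul(Function('r')(Function('D')(2)), x), N) = Add(Mul(Add(1, Mul(Rational(1, 3), Add(Rational(-3, 7), Mul(Rational(1, 7), 2)))), Rational(22, 7)), 3) = Add(Mul(Add(1, Mul(Rational(1, 3), Add(Rational(-3, 7), Rational(2, 7)))), Rational(22, 7)), 3) = Add(Mul(Add(1, Mul(Rational(1, 3), Rational(-1, 7))), Rational(22, 7)), 3) = Add(Mul(Add(1, Rational(-1, 21)), Rational(22, 7)), 3) = Add(Mul(Rational(20, 21), Rational(22, 7)), 3) = Add(Rational(440, 147), 3) = Rational(881, 147)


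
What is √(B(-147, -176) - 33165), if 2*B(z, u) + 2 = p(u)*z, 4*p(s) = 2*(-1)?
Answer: I*√132517/2 ≈ 182.01*I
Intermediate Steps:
p(s) = -½ (p(s) = (2*(-1))/4 = (¼)*(-2) = -½)
B(z, u) = -1 - z/4 (B(z, u) = -1 + (-z/2)/2 = -1 - z/4)
√(B(-147, -176) - 33165) = √((-1 - ¼*(-147)) - 33165) = √((-1 + 147/4) - 33165) = √(143/4 - 33165) = √(-132517/4) = I*√132517/2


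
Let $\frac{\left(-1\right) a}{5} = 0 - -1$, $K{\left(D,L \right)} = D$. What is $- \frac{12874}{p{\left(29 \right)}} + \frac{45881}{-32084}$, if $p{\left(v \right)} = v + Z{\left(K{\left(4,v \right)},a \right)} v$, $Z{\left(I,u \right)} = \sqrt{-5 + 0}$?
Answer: $\frac{- 1330549 \sqrt{5} + 414379965 i}{930436 \left(\sqrt{5} - i\right)} \approx -75.419 + 165.44 i$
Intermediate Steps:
$a = -5$ ($a = - 5 \left(0 - -1\right) = - 5 \left(0 + 1\right) = \left(-5\right) 1 = -5$)
$Z{\left(I,u \right)} = i \sqrt{5}$ ($Z{\left(I,u \right)} = \sqrt{-5} = i \sqrt{5}$)
$p{\left(v \right)} = v + i v \sqrt{5}$ ($p{\left(v \right)} = v + i \sqrt{5} v = v + i v \sqrt{5}$)
$- \frac{12874}{p{\left(29 \right)}} + \frac{45881}{-32084} = - \frac{12874}{29 \left(1 + i \sqrt{5}\right)} + \frac{45881}{-32084} = - \frac{12874}{29 + 29 i \sqrt{5}} + 45881 \left(- \frac{1}{32084}\right) = - \frac{12874}{29 + 29 i \sqrt{5}} - \frac{45881}{32084} = - \frac{45881}{32084} - \frac{12874}{29 + 29 i \sqrt{5}}$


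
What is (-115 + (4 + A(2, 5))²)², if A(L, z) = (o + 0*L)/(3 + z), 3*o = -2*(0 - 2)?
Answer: 12355225/1296 ≈ 9533.4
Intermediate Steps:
o = 4/3 (o = (-2*(0 - 2))/3 = (-2*(-2))/3 = (⅓)*4 = 4/3 ≈ 1.3333)
A(L, z) = 4/(3*(3 + z)) (A(L, z) = (4/3 + 0*L)/(3 + z) = (4/3 + 0)/(3 + z) = 4/(3*(3 + z)))
(-115 + (4 + A(2, 5))²)² = (-115 + (4 + 4/(3*(3 + 5)))²)² = (-115 + (4 + (4/3)/8)²)² = (-115 + (4 + (4/3)*(⅛))²)² = (-115 + (4 + ⅙)²)² = (-115 + (25/6)²)² = (-115 + 625/36)² = (-3515/36)² = 12355225/1296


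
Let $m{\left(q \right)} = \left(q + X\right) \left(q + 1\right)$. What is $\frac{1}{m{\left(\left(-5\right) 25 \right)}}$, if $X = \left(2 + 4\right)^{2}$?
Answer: $\frac{1}{11036} \approx 9.0613 \cdot 10^{-5}$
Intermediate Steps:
$X = 36$ ($X = 6^{2} = 36$)
$m{\left(q \right)} = \left(1 + q\right) \left(36 + q\right)$ ($m{\left(q \right)} = \left(q + 36\right) \left(q + 1\right) = \left(36 + q\right) \left(1 + q\right) = \left(1 + q\right) \left(36 + q\right)$)
$\frac{1}{m{\left(\left(-5\right) 25 \right)}} = \frac{1}{36 + \left(\left(-5\right) 25\right)^{2} + 37 \left(\left(-5\right) 25\right)} = \frac{1}{36 + \left(-125\right)^{2} + 37 \left(-125\right)} = \frac{1}{36 + 15625 - 4625} = \frac{1}{11036}$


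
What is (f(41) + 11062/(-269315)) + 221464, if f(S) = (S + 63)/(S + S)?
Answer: 2445400214398/11041915 ≈ 2.2147e+5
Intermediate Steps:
f(S) = (63 + S)/(2*S) (f(S) = (63 + S)/((2*S)) = (63 + S)*(1/(2*S)) = (63 + S)/(2*S))
(f(41) + 11062/(-269315)) + 221464 = ((½)*(63 + 41)/41 + 11062/(-269315)) + 221464 = ((½)*(1/41)*104 + 11062*(-1/269315)) + 221464 = (52/41 - 11062/269315) + 221464 = 13550838/11041915 + 221464 = 2445400214398/11041915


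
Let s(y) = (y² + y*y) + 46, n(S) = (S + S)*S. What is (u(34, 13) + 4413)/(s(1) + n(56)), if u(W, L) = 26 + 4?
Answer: 4443/6320 ≈ 0.70301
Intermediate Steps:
n(S) = 2*S² (n(S) = (2*S)*S = 2*S²)
u(W, L) = 30
s(y) = 46 + 2*y² (s(y) = (y² + y²) + 46 = 2*y² + 46 = 46 + 2*y²)
(u(34, 13) + 4413)/(s(1) + n(56)) = (30 + 4413)/((46 + 2*1²) + 2*56²) = 4443/((46 + 2*1) + 2*3136) = 4443/((46 + 2) + 6272) = 4443/(48 + 6272) = 4443/6320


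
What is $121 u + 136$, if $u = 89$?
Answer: $10905$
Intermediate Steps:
$121 u + 136 = 121 \cdot 89 + 136 = 10769 + 136 = 10905$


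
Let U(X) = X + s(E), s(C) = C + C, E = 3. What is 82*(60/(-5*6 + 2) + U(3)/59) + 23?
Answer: -57905/413 ≈ -140.21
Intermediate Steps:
s(C) = 2*C
U(X) = 6 + X (U(X) = X + 2*3 = X + 6 = 6 + X)
82*(60/(-5*6 + 2) + U(3)/59) + 23 = 82*(60/(-5*6 + 2) + (6 + 3)/59) + 23 = 82*(60/(-30 + 2) + 9*(1/59)) + 23 = 82*(60/(-28) + 9/59) + 23 = 82*(60*(-1/28) + 9/59) + 23 = 82*(-15/7 + 9/59) + 23 = 82*(-822/413) + 23 = -67404/413 + 23 = -57905/413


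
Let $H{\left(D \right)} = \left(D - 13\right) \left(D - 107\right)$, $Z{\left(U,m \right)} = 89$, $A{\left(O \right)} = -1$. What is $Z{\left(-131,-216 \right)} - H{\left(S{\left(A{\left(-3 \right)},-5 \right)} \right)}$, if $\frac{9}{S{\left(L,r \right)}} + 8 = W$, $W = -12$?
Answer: $- \frac{542481}{400} \approx -1356.2$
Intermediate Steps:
$S{\left(L,r \right)} = - \frac{9}{20}$ ($S{\left(L,r \right)} = \frac{9}{-8 - 12} = \frac{9}{-20} = 9 \left(- \frac{1}{20}\right) = - \frac{9}{20}$)
$H{\left(D \right)} = \left(-107 + D\right) \left(-13 + D\right)$ ($H{\left(D \right)} = \left(-13 + D\right) \left(-107 + D\right) = \left(-107 + D\right) \left(-13 + D\right)$)
$Z{\left(-131,-216 \right)} - H{\left(S{\left(A{\left(-3 \right)},-5 \right)} \right)} = 89 - \left(1391 + \left(- \frac{9}{20}\right)^{2} - -54\right) = 89 - \left(1391 + \frac{81}{400} + 54\right) = 89 - \frac{578081}{400} = - \frac{542481}{400}$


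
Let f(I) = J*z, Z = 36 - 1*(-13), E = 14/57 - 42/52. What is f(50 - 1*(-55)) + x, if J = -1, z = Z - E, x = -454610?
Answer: -673805471/1482 ≈ -4.5466e+5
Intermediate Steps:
E = -833/1482 (E = 14*(1/57) - 42*1/52 = 14/57 - 21/26 = -833/1482 ≈ -0.56208)
Z = 49 (Z = 36 + 13 = 49)
z = 73451/1482 (z = 49 - 1*(-833/1482) = 49 + 833/1482 = 73451/1482 ≈ 49.562)
f(I) = -73451/1482 (f(I) = -1*73451/1482 = -73451/1482)
f(50 - 1*(-55)) + x = -73451/1482 - 454610 = -673805471/1482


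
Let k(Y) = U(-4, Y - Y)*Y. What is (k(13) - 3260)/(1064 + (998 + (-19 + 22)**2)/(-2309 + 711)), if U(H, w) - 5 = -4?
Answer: -5188706/1699265 ≈ -3.0535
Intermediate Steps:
U(H, w) = 1 (U(H, w) = 5 - 4 = 1)
k(Y) = Y (k(Y) = 1*Y = Y)
(k(13) - 3260)/(1064 + (998 + (-19 + 22)**2)/(-2309 + 711)) = (13 - 3260)/(1064 + (998 + (-19 + 22)**2)/(-2309 + 711)) = -3247/(1064 + (998 + 3**2)/(-1598)) = -3247/(1064 + (998 + 9)*(-1/1598)) = -3247/(1064 + 1007*(-1/1598)) = -3247/(1064 - 1007/1598) = -3247/1699265/1598 = -3247*1598/1699265 = -5188706/1699265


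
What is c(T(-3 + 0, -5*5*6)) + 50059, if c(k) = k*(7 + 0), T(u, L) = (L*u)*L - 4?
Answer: -422469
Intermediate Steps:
T(u, L) = -4 + u*L² (T(u, L) = u*L² - 4 = -4 + u*L²)
c(k) = 7*k (c(k) = k*7 = 7*k)
c(T(-3 + 0, -5*5*6)) + 50059 = 7*(-4 + (-3 + 0)*(-5*5*6)²) + 50059 = 7*(-4 - 3*(-25*6)²) + 50059 = 7*(-4 - 3*(-150)²) + 50059 = 7*(-4 - 3*22500) + 50059 = 7*(-4 - 67500) + 50059 = 7*(-67504) + 50059 = -472528 + 50059 = -422469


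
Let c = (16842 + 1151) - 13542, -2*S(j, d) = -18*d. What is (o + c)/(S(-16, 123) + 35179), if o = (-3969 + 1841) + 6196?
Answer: 8519/36286 ≈ 0.23477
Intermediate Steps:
S(j, d) = 9*d (S(j, d) = -(-9)*d = 9*d)
c = 4451 (c = 17993 - 13542 = 4451)
o = 4068 (o = -2128 + 6196 = 4068)
(o + c)/(S(-16, 123) + 35179) = (4068 + 4451)/(9*123 + 35179) = 8519/(1107 + 35179) = 8519/36286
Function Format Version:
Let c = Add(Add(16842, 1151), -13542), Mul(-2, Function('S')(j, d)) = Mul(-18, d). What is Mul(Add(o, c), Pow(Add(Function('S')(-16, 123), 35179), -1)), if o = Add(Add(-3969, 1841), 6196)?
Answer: Rational(8519, 36286) ≈ 0.23477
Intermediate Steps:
Function('S')(j, d) = Mul(9, d) (Function('S')(j, d) = Mul(Rational(-1, 2), Mul(-18, d)) = Mul(9, d))
c = 4451 (c = Add(17993, -13542) = 4451)
o = 4068 (o = Add(-2128, 6196) = 4068)
Mul(Add(o, c), Pow(Add(Function('S')(-16, 123), 35179), -1)) = Mul(Add(4068, 4451), Pow(Add(Mul(9, 123), 35179), -1)) = Mul(8519, Pow(Add(1107, 35179), -1)) = Mul(8519, Pow(36286, -1)) = Mul(8519, Rational(1, 36286)) = Rational(8519, 36286)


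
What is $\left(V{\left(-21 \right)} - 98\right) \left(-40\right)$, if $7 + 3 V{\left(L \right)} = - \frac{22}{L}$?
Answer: $\frac{251960}{63} \approx 3999.4$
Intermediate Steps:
$V{\left(L \right)} = - \frac{7}{3} - \frac{22}{3 L}$ ($V{\left(L \right)} = - \frac{7}{3} + \frac{\left(-22\right) \frac{1}{L}}{3} = - \frac{7}{3} - \frac{22}{3 L}$)
$\left(V{\left(-21 \right)} - 98\right) \left(-40\right) = \left(\frac{-22 - -147}{3 \left(-21\right)} - 98\right) \left(-40\right) = \left(\frac{1}{3} \left(- \frac{1}{21}\right) \left(-22 + 147\right) - 98\right) \left(-40\right) = \left(\frac{1}{3} \left(- \frac{1}{21}\right) 125 - 98\right) \left(-40\right) = \left(- \frac{125}{63} - 98\right) \left(-40\right) = \left(- \frac{6299}{63}\right) \left(-40\right) = \frac{251960}{63}$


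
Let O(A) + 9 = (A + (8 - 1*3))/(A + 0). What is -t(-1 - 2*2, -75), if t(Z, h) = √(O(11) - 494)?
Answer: -3*I*√6743/11 ≈ -22.395*I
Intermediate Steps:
O(A) = -9 + (5 + A)/A (O(A) = -9 + (A + (8 - 1*3))/(A + 0) = -9 + (A + (8 - 3))/A = -9 + (A + 5)/A = -9 + (5 + A)/A)
t(Z, h) = 3*I*√6743/11 (t(Z, h) = √((-8 + 5/11) - 494) = √(-83/11 - 494) = √(-5517/11) = 3*I*√6743/11)
-t(-1 - 2*2, -75) = -3*I*√6743/11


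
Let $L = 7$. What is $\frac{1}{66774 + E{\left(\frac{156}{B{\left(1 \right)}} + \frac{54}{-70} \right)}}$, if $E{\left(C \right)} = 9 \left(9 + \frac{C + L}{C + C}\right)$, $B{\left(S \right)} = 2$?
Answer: $\frac{901}{60240777} \approx 1.4957 \cdot 10^{-5}$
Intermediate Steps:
$E{\left(C \right)} = 81 + \frac{9 \left(7 + C\right)}{2 C}$ ($E{\left(C \right)} = 9 \left(9 + \frac{C + 7}{C + C}\right) = 9 \left(9 + \frac{7 + C}{2 C}\right) = 81 + \frac{9 \left(7 + C\right)}{2 C}$)
$\frac{1}{66774 + E{\left(\frac{156}{B{\left(1 \right)}} + \frac{54}{-70} \right)}} = \frac{1}{66774 + \frac{9 \left(7 + 19 \left(\frac{156}{2} + \frac{54}{-70}\right)\right)}{2 \left(\frac{156}{2} + \frac{54}{-70}\right)}} = \frac{1}{66774 + \frac{9 \left(7 + 19 \left(156 \cdot \frac{1}{2} + 54 \left(- \frac{1}{70}\right)\right)\right)}{2 \left(156 \cdot \frac{1}{2} + 54 \left(- \frac{1}{70}\right)\right)}} = \frac{1}{66774 + \frac{9 \left(7 + 19 \left(78 - \frac{27}{35}\right)\right)}{2 \left(78 - \frac{27}{35}\right)}} = \frac{1}{66774 + \frac{9 \left(7 + 19 \cdot \frac{2703}{35}\right)}{2 \cdot \frac{2703}{35}}} = \frac{1}{66774 + \frac{9}{2} \cdot \frac{35}{2703} \left(7 + \frac{51357}{35}\right)} = \frac{1}{66774 + \frac{9}{2} \cdot \frac{35}{2703} \cdot \frac{51602}{35}} = \frac{1}{66774 + \frac{77403}{901}} = \frac{1}{\frac{60240777}{901}} = \frac{901}{60240777}$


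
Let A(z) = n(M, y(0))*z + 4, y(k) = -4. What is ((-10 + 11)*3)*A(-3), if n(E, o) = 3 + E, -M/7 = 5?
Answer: 300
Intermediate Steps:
M = -35 (M = -7*5 = -35)
A(z) = 4 - 32*z (A(z) = (3 - 35)*z + 4 = -32*z + 4 = 4 - 32*z)
((-10 + 11)*3)*A(-3) = ((-10 + 11)*3)*(4 - 32*(-3)) = (1*3)*(4 + 96) = 3*100 = 300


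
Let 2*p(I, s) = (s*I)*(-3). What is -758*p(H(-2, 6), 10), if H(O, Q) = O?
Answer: -22740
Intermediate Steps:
p(I, s) = -3*I*s/2 (p(I, s) = ((s*I)*(-3))/2 = ((I*s)*(-3))/2 = (-3*I*s)/2 = -3*I*s/2)
-758*p(H(-2, 6), 10) = -(-1137)*(-2)*10 = -758*30 = -22740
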